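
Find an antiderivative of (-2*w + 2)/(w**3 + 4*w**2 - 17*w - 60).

-2*log(w - 4)/21 - 4*log(w + 3)/7 + 2*log(w + 5)/3 + C

Factor the denominator: (w - 4)*(w + 3)*(w + 5).
Partial-fraction decomposition: 2/(3*(w + 5)) - 4/(7*(w + 3)) - 2/(21*(w - 4)).
Integrate each term: A/(w−a) contributes A·log|w−a|.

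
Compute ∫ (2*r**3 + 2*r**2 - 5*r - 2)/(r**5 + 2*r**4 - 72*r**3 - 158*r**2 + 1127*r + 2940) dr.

747*log(r - 7)/3080 - 91*log(r - 5)/576 - 23*log(r + 3)/320 + 26*log(r + 4)/99 - 185*log(r + 7)/672 + C

Factor the denominator: (r - 7)*(r - 5)*(r + 3)*(r + 4)*(r + 7).
Partial-fraction decomposition: -185/(672*(r + 7)) + 26/(99*(r + 4)) - 23/(320*(r + 3)) - 91/(576*(r - 5)) + 747/(3080*(r - 7)).
Integrate each term: A/(r−a) contributes A·log|r−a|.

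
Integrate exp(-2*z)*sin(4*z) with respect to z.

-exp(-2*z)*sin(4*z)/10 - exp(-2*z)*cos(4*z)/5 + C

Let I denote the integral. Integrate by parts with u = sin(4*z), dv = exp(-2*z) dz, so v = -exp(-2*z)/2: I = -exp(-2*z)*sin(4*z)/2 + 2·∫ exp(-2*z)*cos(4*z) dz.
Apply parts again with u = cos(4*z), dv = exp(-2*z) dz: ∫ exp(-2*z)*cos(4*z) dz = -exp(-2*z)*cos(4*z)/2 − 2·I. Substituting back brings back I: I = -exp(-2*z)*sin(4*z)/2 - exp(-2*z)*cos(4*z) − 4·I.
Solving for I: (1 + 4)·I equals the remaining terms, so I = (1/5)·(-exp(-2*z)*sin(4*z)/2 - exp(-2*z)*cos(4*z)).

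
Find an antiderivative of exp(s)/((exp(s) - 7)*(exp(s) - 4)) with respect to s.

Let u = e^s, du = e^s ds.
The integral becomes ∫ du/((u-4)(u-7)); decompose into partial fractions.

log(exp(s) - 7)/3 - log(exp(s) - 4)/3 + C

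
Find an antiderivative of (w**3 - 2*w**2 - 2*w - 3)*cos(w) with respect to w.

Use integration by parts with u = w**3 - 2*w**2 - 2*w - 3, dv = cos(w) dw, so v = sin(w).
Apply parts 3 times (tabular method): alternate signs, differentiate u down to 0, integrate dv up.

w**3*sin(w) - 2*w**2*sin(w) + 3*w**2*cos(w) - 8*w*sin(w) - 4*w*cos(w) + sin(w) - 8*cos(w) + C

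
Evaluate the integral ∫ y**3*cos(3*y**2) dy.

y**2*sin(3*y**2)/6 + cos(3*y**2)/18 + C

Let u = y², du = 2y dy; rewrite as (1/2)∫ u^1·cos(3u) du.
Now integrate by parts 1 time.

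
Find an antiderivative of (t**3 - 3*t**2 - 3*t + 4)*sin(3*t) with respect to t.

Use integration by parts with u = t**3 - 3*t**2 - 3*t + 4, dv = sin(3*t) dt, so v = -cos(3*t)/3.
Apply parts 3 times (tabular method): alternate signs, differentiate u down to 0, integrate dv up.

-t**3*cos(3*t)/3 + t**2*sin(3*t)/3 + t**2*cos(3*t) - 2*t*sin(3*t)/3 + 11*t*cos(3*t)/9 - 11*sin(3*t)/27 - 14*cos(3*t)/9 + C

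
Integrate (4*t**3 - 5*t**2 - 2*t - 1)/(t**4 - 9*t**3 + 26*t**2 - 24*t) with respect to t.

log(t)/24 + 167*log(t - 4)/8 - 56*log(t - 3)/3 + 7*log(t - 2)/4 + C

Factor the denominator: t*(t - 4)*(t - 3)*(t - 2).
Partial-fraction decomposition: 7/(4*(t - 2)) - 56/(3*(t - 3)) + 167/(8*(t - 4)) + 1/(24*t).
Integrate each term: A/(t−a) contributes A·log|t−a|.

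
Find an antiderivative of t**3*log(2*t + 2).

Use integration by parts with u = log(2*t + 2), dv = t**3 dt.
Then du = 2/(2*t + 2) dt and v = t**4/4.

t**4*log(2*t + 2)/4 - t**4/16 + t**3/12 - t**2/8 + t/4 - log(t + 1)/4 + C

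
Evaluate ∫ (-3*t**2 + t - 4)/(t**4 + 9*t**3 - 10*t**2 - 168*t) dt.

Factor the denominator: t*(t - 4)*(t + 6)*(t + 7).
Partial-fraction decomposition: 158/(77*(t + 7)) - 59/(30*(t + 6)) - 6/(55*(t - 4)) + 1/(42*t).
Integrate each term: A/(t−a) contributes A·log|t−a|.

log(t)/42 - 6*log(t - 4)/55 - 59*log(t + 6)/30 + 158*log(t + 7)/77 + C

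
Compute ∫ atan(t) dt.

t*atan(t) - log(t**2 + 1)/2 + C

Use integration by parts with u = arctan(t), dv = dt.
Then du = 1/(t**2 + 1) dt.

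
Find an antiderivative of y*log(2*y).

Use integration by parts with u = log(2*y), dv = y dy.
Then du = 1/y dy and v = y**2/2.

y**2*(log(y) + log(2))/2 - y**2/4 + C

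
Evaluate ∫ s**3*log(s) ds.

s**4*log(s)/4 - s**4/16 + C

Use integration by parts with u = log(s), dv = s**3 ds.
Then du = 1/s ds and v = s**4/4.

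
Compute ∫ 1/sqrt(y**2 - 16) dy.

Substitute y = 4·sec(θ), so dy = 4·sec(θ)*tan(θ) dθ and the radical becomes sqrt(y**2 - 16) = 4·tan(θ) by the Pythagorean identity.
Integrate the resulting trig expression in θ, then back-substitute sec(θ) = y/4, tan(θ) = sqrt(y**2 - 16)/4 (absorbing any constant into C).

log(y + sqrt(y**2 - 16)) + C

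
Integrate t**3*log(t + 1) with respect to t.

Use integration by parts with u = log(t + 1), dv = t**3 dt.
Then du = 1/(t + 1) dt and v = t**4/4.

t**4*log(t + 1)/4 - t**4/16 + t**3/12 - t**2/8 + t/4 - log(t + 1)/4 + C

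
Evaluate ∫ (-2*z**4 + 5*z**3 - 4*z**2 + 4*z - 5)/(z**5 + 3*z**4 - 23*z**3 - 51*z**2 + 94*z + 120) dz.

Factor the denominator: (z - 4)*(z - 2)*(z + 1)*(z + 3)*(z + 5).
Partial-fraction decomposition: -250/(63*(z + 5)) + 5/(2*(z + 3)) - 1/(6*(z + 1)) + 1/(42*(z - 2)) - 7/(18*(z - 4)).
Integrate each term: A/(z−a) contributes A·log|z−a|.

-7*log(z - 4)/18 + log(z - 2)/42 - log(z + 1)/6 + 5*log(z + 3)/2 - 250*log(z + 5)/63 + C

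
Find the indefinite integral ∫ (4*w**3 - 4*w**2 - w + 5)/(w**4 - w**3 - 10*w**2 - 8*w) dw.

-5*log(w)/8 + 193*log(w - 4)/120 - 2*log(w + 1)/5 + 41*log(w + 2)/12 + C

Factor the denominator: w*(w - 4)*(w + 1)*(w + 2).
Partial-fraction decomposition: 41/(12*(w + 2)) - 2/(5*(w + 1)) + 193/(120*(w - 4)) - 5/(8*w).
Integrate each term: A/(w−a) contributes A·log|w−a|.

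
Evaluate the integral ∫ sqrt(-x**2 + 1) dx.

x*sqrt(-x**2 + 1)/2 + asin(x)/2 + C

Substitute x = sin(θ), so dx = cos(θ) dθ and the radical becomes sqrt(-x**2 + 1) = cos(θ) by the Pythagorean identity.
Integrate the resulting trig expression in θ, then back-substitute θ = asin(x), sin(θ) = x, cos(θ) = sqrt(-x**2 + 1) (absorbing any constant into C).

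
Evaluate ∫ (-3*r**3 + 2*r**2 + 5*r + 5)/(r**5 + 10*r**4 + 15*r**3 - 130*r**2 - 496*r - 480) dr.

-5*log(r - 4)/112 - 3*log(r + 2)/4 + 89*log(r + 3)/14 - 209*log(r + 4)/16 + 15*log(r + 5)/2 + C

Factor the denominator: (r - 4)*(r + 2)*(r + 3)*(r + 4)*(r + 5).
Partial-fraction decomposition: 15/(2*(r + 5)) - 209/(16*(r + 4)) + 89/(14*(r + 3)) - 3/(4*(r + 2)) - 5/(112*(r - 4)).
Integrate each term: A/(r−a) contributes A·log|r−a|.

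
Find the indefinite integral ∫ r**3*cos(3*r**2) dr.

r**2*sin(3*r**2)/6 + cos(3*r**2)/18 + C

Let u = r², du = 2r dr; rewrite as (1/2)∫ u^1·cos(3u) du.
Now integrate by parts 1 time.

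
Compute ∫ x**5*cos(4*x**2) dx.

x**4*sin(4*x**2)/8 + x**2*cos(4*x**2)/16 - sin(4*x**2)/64 + C

Let u = x², du = 2x dx; rewrite as (1/2)∫ u^2·cos(4u) du.
Now integrate by parts 2 times.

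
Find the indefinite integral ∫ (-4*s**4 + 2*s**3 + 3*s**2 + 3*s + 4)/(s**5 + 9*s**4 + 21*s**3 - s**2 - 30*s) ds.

Factor the denominator: s*(s - 1)*(s + 2)*(s + 3)*(s + 5).
Partial-fraction decomposition: -1343/(90*(s + 5)) + 89/(6*(s + 3)) - 35/(9*(s + 2)) + 1/(9*(s - 1)) - 2/(15*s).
Integrate each term: A/(s−a) contributes A·log|s−a|.

-2*log(s)/15 + log(s - 1)/9 - 35*log(s + 2)/9 + 89*log(s + 3)/6 - 1343*log(s + 5)/90 + C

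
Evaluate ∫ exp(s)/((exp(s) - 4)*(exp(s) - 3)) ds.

Let u = e^s, du = e^s ds.
The integral becomes ∫ du/((u-3)(u-4)); decompose into partial fractions.

log(exp(s) - 4) - log(exp(s) - 3) + C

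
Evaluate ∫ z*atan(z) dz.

Use integration by parts with u = arctan(z), dv = z dz.
Then du = 1/(z**2 + 1) dz.

z**2*atan(z)/2 - z/2 + atan(z)/2 + C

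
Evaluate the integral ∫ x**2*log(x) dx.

x**3*log(x)/3 - x**3/9 + C

Use integration by parts with u = log(x), dv = x**2 dx.
Then du = 1/x dx and v = x**3/3.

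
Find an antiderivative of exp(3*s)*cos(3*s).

exp(3*s)*sin(3*s)/6 + exp(3*s)*cos(3*s)/6 + C

Let I denote the integral. Integrate by parts with u = cos(3*s), dv = exp(3*s) ds, so v = exp(3*s)/3: I = exp(3*s)*cos(3*s)/3 + ∫ exp(3*s)*sin(3*s) ds.
Apply parts again with u = sin(3*s), dv = exp(3*s) ds: ∫ exp(3*s)*sin(3*s) ds = exp(3*s)*sin(3*s)/3 − I. Substituting back brings back I: I = exp(3*s)*sin(3*s)/3 + exp(3*s)*cos(3*s)/3 − I.
Solving for I: (1 + 1)·I equals the remaining terms, so I = (1/2)·(exp(3*s)*sin(3*s)/3 + exp(3*s)*cos(3*s)/3).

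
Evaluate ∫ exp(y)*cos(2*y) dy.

Let I denote the integral. Integrate by parts with u = cos(2*y), dv = exp(y) dy, so v = exp(y): I = exp(y)*cos(2*y) + 2·∫ exp(y)*sin(2*y) dy.
Apply parts again with u = sin(2*y), dv = exp(y) dy: ∫ exp(y)*sin(2*y) dy = exp(y)*sin(2*y) − 2·I. Substituting back brings back I: I = 2*exp(y)*sin(2*y) + exp(y)*cos(2*y) − 4·I.
Solving for I: (1 + 4)·I equals the remaining terms, so I = (1/5)·(2*exp(y)*sin(2*y) + exp(y)*cos(2*y)).

2*exp(y)*sin(2*y)/5 + exp(y)*cos(2*y)/5 + C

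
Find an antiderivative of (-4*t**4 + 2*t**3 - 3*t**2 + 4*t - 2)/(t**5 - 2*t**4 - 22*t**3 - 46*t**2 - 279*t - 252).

-9039*log(t - 7)/5104 + log(t + 1)/16 - 406*log(t + 4)/275 - 591*log(t**2 + 9)/1450 + 803*atan(t/3)/4350 + C

Factor the denominator: (t - 7)*(t + 1)*(t + 4)*(t**2 + 9).
Partial-fraction decomposition: -(1182*t - 803)/(1450*(t**2 + 9)) - 406/(275*(t + 4)) + 1/(16*(t + 1)) - 9039/(5104*(t - 7)).
Integrate each term; A/(t−a) gives A·log|t−a|; the (Bt+D)/(t²+p²) term gives a log and an atan.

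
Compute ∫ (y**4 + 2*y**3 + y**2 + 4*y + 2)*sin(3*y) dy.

-y**4*cos(3*y)/3 + 4*y**3*sin(3*y)/9 - 2*y**3*cos(3*y)/3 + 2*y**2*sin(3*y)/3 + y**2*cos(3*y)/9 - 2*y*sin(3*y)/27 - 8*y*cos(3*y)/9 + 8*sin(3*y)/27 - 56*cos(3*y)/81 + C

Use integration by parts with u = y**4 + 2*y**3 + y**2 + 4*y + 2, dv = sin(3*y) dy, so v = -cos(3*y)/3.
Apply parts 4 times (tabular method): alternate signs, differentiate u down to 0, integrate dv up.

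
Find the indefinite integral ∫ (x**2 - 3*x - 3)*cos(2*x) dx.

Use integration by parts with u = x**2 - 3*x - 3, dv = cos(2*x) dx, so v = sin(2*x)/2.
Apply parts 2 times (tabular method): alternate signs, differentiate u down to 0, integrate dv up.

x**2*sin(2*x)/2 - 3*x*sin(2*x)/2 + x*cos(2*x)/2 - 7*sin(2*x)/4 - 3*cos(2*x)/4 + C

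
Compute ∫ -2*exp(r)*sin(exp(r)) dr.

2*cos(exp(r)) + C

Let u = exp(r), so du = (exp(r)) dr.
Rewriting, the integral becomes -2·∫ sin(u) du = -2·-cos(u).
Substituting back, u = exp(r).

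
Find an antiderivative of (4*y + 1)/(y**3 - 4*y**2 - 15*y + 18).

5*log(y - 6)/9 - log(y - 1)/4 - 11*log(y + 3)/36 + C

Factor the denominator: (y - 6)*(y - 1)*(y + 3).
Partial-fraction decomposition: -11/(36*(y + 3)) - 1/(4*(y - 1)) + 5/(9*(y - 6)).
Integrate each term: A/(y−a) contributes A·log|y−a|.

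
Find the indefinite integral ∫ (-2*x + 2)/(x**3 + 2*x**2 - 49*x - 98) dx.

Factor the denominator: (x - 7)*(x + 2)*(x + 7).
Partial-fraction decomposition: 8/(35*(x + 7)) - 2/(15*(x + 2)) - 2/(21*(x - 7)).
Integrate each term: A/(x−a) contributes A·log|x−a|.

-2*log(x - 7)/21 - 2*log(x + 2)/15 + 8*log(x + 7)/35 + C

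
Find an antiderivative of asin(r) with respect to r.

r*asin(r) + sqrt(-r**2 + 1) + C

Use integration by parts with u = arcsin(r), dv = dr.
Then du = 1/sqrt(-r**2 + 1) dr.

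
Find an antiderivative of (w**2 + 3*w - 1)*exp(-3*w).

(-9*w**2 - 33*w - 2)*exp(-3*w)/27 + C

Use integration by parts with u = w**2 + 3*w - 1, dv = exp(-3*w) dw, so v = -exp(-3*w)/3.
Apply parts 2 times (tabular method): alternate signs, differentiate u down to 0, integrate dv up.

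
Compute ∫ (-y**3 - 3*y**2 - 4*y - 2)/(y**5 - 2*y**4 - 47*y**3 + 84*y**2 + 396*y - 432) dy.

Factor the denominator: (y - 6)*(y - 4)*(y - 1)*(y + 3)*(y + 6).
Partial-fraction decomposition: 13/(252*(y + 6)) - 5/(378*(y + 3)) - 1/(42*(y - 1)) + 13/(42*(y - 4)) - 35/(108*(y - 6)).
Integrate each term: A/(y−a) contributes A·log|y−a|.

-35*log(y - 6)/108 + 13*log(y - 4)/42 - log(y - 1)/42 - 5*log(y + 3)/378 + 13*log(y + 6)/252 + C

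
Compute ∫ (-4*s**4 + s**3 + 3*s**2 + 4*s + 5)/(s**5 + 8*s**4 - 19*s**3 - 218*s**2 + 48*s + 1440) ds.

Factor the denominator: (s - 4)*(s - 3)*(s + 4)*(s + 5)*(s + 6).
Partial-fraction decomposition: -5311/(180*(s + 6)) + 285/(8*(s + 5)) - 1051/(112*(s + 4)) + 253/(504*(s - 3)) - 99/(80*(s - 4)).
Integrate each term: A/(s−a) contributes A·log|s−a|.

-99*log(s - 4)/80 + 253*log(s - 3)/504 - 1051*log(s + 4)/112 + 285*log(s + 5)/8 - 5311*log(s + 6)/180 + C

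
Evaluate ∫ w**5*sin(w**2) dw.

Let u = w², du = 2w dw; rewrite as (1/2)∫ u^2·sin(1u) du.
Now integrate by parts 2 times.

-w**4*cos(w**2)/2 + w**2*sin(w**2) + cos(w**2) + C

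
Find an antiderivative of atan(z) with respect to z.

Use integration by parts with u = arctan(z), dv = dz.
Then du = 1/(z**2 + 1) dz.

z*atan(z) - log(z**2 + 1)/2 + C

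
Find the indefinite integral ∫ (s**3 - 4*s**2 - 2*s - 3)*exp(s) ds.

(s**3 - 7*s**2 + 12*s - 15)*exp(s) + C

Use integration by parts with u = s**3 - 4*s**2 - 2*s - 3, dv = exp(s) ds, so v = exp(s).
Apply parts 3 times (tabular method): alternate signs, differentiate u down to 0, integrate dv up.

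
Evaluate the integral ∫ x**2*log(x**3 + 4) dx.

Let u = x**3 + 4, so du = (3*x**2) dx.
The integral becomes (1/3)·∫ log(u) du; integrate by parts with u′=log(u), dv′=du.

x**3*log(x**3 + 4)/3 - x**3/3 + 4*log(x**3 + 4)/3 + C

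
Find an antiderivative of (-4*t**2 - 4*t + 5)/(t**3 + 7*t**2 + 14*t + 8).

5*log(t + 1)/3 + 3*log(t + 2)/2 - 43*log(t + 4)/6 + C

Factor the denominator: (t + 1)*(t + 2)*(t + 4).
Partial-fraction decomposition: -43/(6*(t + 4)) + 3/(2*(t + 2)) + 5/(3*(t + 1)).
Integrate each term: A/(t−a) contributes A·log|t−a|.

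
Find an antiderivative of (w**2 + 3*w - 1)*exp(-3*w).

Use integration by parts with u = w**2 + 3*w - 1, dv = exp(-3*w) dw, so v = -exp(-3*w)/3.
Apply parts 2 times (tabular method): alternate signs, differentiate u down to 0, integrate dv up.

(-9*w**2 - 33*w - 2)*exp(-3*w)/27 + C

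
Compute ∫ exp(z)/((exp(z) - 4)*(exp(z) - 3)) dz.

log(exp(z) - 4) - log(exp(z) - 3) + C

Let u = e^z, du = e^z dz.
The integral becomes ∫ du/((u-3)(u-4)); decompose into partial fractions.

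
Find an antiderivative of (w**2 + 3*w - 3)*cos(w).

w**2*sin(w) + 3*w*sin(w) + 2*w*cos(w) - 5*sin(w) + 3*cos(w) + C

Use integration by parts with u = w**2 + 3*w - 3, dv = cos(w) dw, so v = sin(w).
Apply parts 2 times (tabular method): alternate signs, differentiate u down to 0, integrate dv up.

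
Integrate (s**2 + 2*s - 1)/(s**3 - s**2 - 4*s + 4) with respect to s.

Factor the denominator: (s - 2)*(s - 1)*(s + 2).
Partial-fraction decomposition: -1/(12*(s + 2)) - 2/(3*(s - 1)) + 7/(4*(s - 2)).
Integrate each term: A/(s−a) contributes A·log|s−a|.

7*log(s - 2)/4 - 2*log(s - 1)/3 - log(s + 2)/12 + C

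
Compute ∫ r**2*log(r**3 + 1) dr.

r**3*log(r**3 + 1)/3 - r**3/3 + log(r**3 + 1)/3 + C

Let u = r**3 + 1, so du = (3*r**2) dr.
The integral becomes (1/3)·∫ log(u) du; integrate by parts with u′=log(u), dv′=du.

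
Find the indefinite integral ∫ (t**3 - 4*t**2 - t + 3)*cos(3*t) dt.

Use integration by parts with u = t**3 - 4*t**2 - t + 3, dv = cos(3*t) dt, so v = sin(3*t)/3.
Apply parts 3 times (tabular method): alternate signs, differentiate u down to 0, integrate dv up.

t**3*sin(3*t)/3 - 4*t**2*sin(3*t)/3 + t**2*cos(3*t)/3 - 5*t*sin(3*t)/9 - 8*t*cos(3*t)/9 + 35*sin(3*t)/27 - 5*cos(3*t)/27 + C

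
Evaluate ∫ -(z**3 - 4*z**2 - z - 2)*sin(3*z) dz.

z**3*cos(3*z)/3 - z**2*sin(3*z)/3 - 4*z**2*cos(3*z)/3 + 8*z*sin(3*z)/9 - 5*z*cos(3*z)/9 + 5*sin(3*z)/27 - 10*cos(3*z)/27 + C

Use integration by parts with u = z**3 - 4*z**2 - z - 2, dv = -sin(3*z) dz, so v = cos(3*z)/3.
Apply parts 3 times (tabular method): alternate signs, differentiate u down to 0, integrate dv up.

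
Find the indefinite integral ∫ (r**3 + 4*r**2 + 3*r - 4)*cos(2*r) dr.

r**3*sin(2*r)/2 + 2*r**2*sin(2*r) + 3*r**2*cos(2*r)/4 + 3*r*sin(2*r)/4 + 2*r*cos(2*r) - 3*sin(2*r) + 3*cos(2*r)/8 + C

Use integration by parts with u = r**3 + 4*r**2 + 3*r - 4, dv = cos(2*r) dr, so v = sin(2*r)/2.
Apply parts 3 times (tabular method): alternate signs, differentiate u down to 0, integrate dv up.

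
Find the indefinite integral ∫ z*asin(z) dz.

Use integration by parts with u = arcsin(z), dv = z dz.
Then du = 1/sqrt(-z**2 + 1) dz.

z**2*asin(z)/2 + z*sqrt(-z**2 + 1)/4 - asin(z)/4 + C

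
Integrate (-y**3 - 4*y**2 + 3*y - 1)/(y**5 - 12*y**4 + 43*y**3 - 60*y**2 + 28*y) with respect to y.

-log(y)/28 - 173*log(y - 7)/350 + 3*log(y - 2)/100 + log(y - 1)/2 - 19/(10*y - 20) + C

Factor the denominator: y*(y - 7)*(y - 2)**2*(y - 1).
Partial-fraction decomposition: 1/(2*(y - 1)) + 3/(100*(y - 2)) + 19/(10*(y - 2)**2) - 173/(350*(y - 7)) - 1/(28*y).
Integrate each term; A/(y−a) gives A·log|y−a|; A/(y−a)² gives −A/(y−a).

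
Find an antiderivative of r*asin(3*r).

Use integration by parts with u = arcsin(3*r), dv = r dr.
Then du = 3/sqrt(-9*r**2 + 1) dr.

r**2*asin(3*r)/2 + r*sqrt(-9*r**2 + 1)/12 - asin(3*r)/36 + C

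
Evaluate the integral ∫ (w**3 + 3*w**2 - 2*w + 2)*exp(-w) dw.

Use integration by parts with u = w**3 + 3*w**2 - 2*w + 2, dv = exp(-w) dw, so v = -exp(-w).
Apply parts 3 times (tabular method): alternate signs, differentiate u down to 0, integrate dv up.

(-w**3 - 6*w**2 - 10*w - 12)*exp(-w) + C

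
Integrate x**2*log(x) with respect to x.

x**3*log(x)/3 - x**3/9 + C

Use integration by parts with u = log(x), dv = x**2 dx.
Then du = 1/x dx and v = x**3/3.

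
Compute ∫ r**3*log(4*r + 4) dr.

Use integration by parts with u = log(4*r + 4), dv = r**3 dr.
Then du = 4/(4*r + 4) dr and v = r**4/4.

r**4*log(4*r + 4)/4 - r**4/16 + r**3/12 - r**2/8 + r/4 - log(r + 1)/4 + C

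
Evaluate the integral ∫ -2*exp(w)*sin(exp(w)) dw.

Let u = exp(w), so du = (exp(w)) dw.
Rewriting, the integral becomes -2·∫ sin(u) du = -2·-cos(u).
Substituting back, u = exp(w).

2*cos(exp(w)) + C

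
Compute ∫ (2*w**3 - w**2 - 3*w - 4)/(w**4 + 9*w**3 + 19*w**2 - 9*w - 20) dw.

-log(w - 1)/10 + log(w + 1)/6 - 136*log(w + 4)/15 + 11*log(w + 5) + C

Factor the denominator: (w - 1)*(w + 1)*(w + 4)*(w + 5).
Partial-fraction decomposition: 11/(w + 5) - 136/(15*(w + 4)) + 1/(6*(w + 1)) - 1/(10*(w - 1)).
Integrate each term: A/(w−a) contributes A·log|w−a|.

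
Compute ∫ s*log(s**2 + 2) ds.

s**2*log(s**2 + 2)/2 - s**2/2 + log(s**2 + 2) + C

Let u = s**2 + 2, so du = (2*s) ds.
The integral becomes (1/2)·∫ log(u) du; integrate by parts with u′=log(u), dv′=du.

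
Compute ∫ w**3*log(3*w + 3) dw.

w**4*log(3*w + 3)/4 - w**4/16 + w**3/12 - w**2/8 + w/4 - log(w + 1)/4 + C

Use integration by parts with u = log(3*w + 3), dv = w**3 dw.
Then du = 3/(3*w + 3) dw and v = w**4/4.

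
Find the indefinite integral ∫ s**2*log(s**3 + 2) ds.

Let u = s**3 + 2, so du = (3*s**2) ds.
The integral becomes (1/3)·∫ log(u) du; integrate by parts with u′=log(u), dv′=du.

s**3*log(s**3 + 2)/3 - s**3/3 + 2*log(s**3 + 2)/3 + C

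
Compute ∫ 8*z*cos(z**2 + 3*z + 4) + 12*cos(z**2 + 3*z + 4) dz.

4*sin(z**2 + 3*z + 4) + C

Let u = z**2 + 3*z + 4, so du = (2*z + 3) dz.
Rewriting, the integral becomes 4·∫ cos(u) du = 4·sin(u).
Substituting back, u = z**2 + 3*z + 4.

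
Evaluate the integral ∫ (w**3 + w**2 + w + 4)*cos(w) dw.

Use integration by parts with u = w**3 + w**2 + w + 4, dv = cos(w) dw, so v = sin(w).
Apply parts 3 times (tabular method): alternate signs, differentiate u down to 0, integrate dv up.

w**3*sin(w) + w**2*sin(w) + 3*w**2*cos(w) - 5*w*sin(w) + 2*w*cos(w) + 2*sin(w) - 5*cos(w) + C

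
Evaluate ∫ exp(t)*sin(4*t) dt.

exp(t)*sin(4*t)/17 - 4*exp(t)*cos(4*t)/17 + C

Let I denote the integral. Integrate by parts with u = sin(4*t), dv = exp(t) dt, so v = exp(t): I = exp(t)*sin(4*t) − 4·∫ exp(t)*cos(4*t) dt.
Apply parts again with u = cos(4*t), dv = exp(t) dt: ∫ exp(t)*cos(4*t) dt = exp(t)*cos(4*t) + 4·I. Substituting back brings back I: I = exp(t)*sin(4*t) - 4*exp(t)*cos(4*t) − 16·I.
Solving for I: (1 + 16)·I equals the remaining terms, so I = (1/17)·(exp(t)*sin(4*t) - 4*exp(t)*cos(4*t)).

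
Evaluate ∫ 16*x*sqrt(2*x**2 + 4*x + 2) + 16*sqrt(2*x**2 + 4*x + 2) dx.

Let u = 2*x**2 + 4*x + 2, so du = (4*x + 4) dx.
Rewriting, the integral becomes 4·∫ √u du = 4·(2/3)u^(3/2).
Substituting back, u = 2*x**2 + 4*x + 2.

8*(2*x**2 + 4*x + 2)**(3/2)/3 + C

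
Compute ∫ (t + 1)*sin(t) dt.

-t*cos(t) + sin(t) - cos(t) + C

Use integration by parts with u = t + 1, dv = sin(t) dt, so v = -cos(t).
Apply parts 1 times (tabular method): alternate signs, differentiate u down to 0, integrate dv up.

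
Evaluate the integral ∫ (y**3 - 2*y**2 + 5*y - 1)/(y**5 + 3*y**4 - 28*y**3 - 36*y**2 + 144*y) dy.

Factor the denominator: y*(y - 4)*(y - 2)*(y + 3)*(y + 6).
Partial-fraction decomposition: -319/(1440*(y + 6)) + 61/(315*(y + 3)) - 9/(160*(y - 2)) + 51/(560*(y - 4)) - 1/(144*y).
Integrate each term: A/(y−a) contributes A·log|y−a|.

-log(y)/144 + 51*log(y - 4)/560 - 9*log(y - 2)/160 + 61*log(y + 3)/315 - 319*log(y + 6)/1440 + C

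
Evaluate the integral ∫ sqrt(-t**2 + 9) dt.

Substitute t = 3·sin(θ), so dt = 3·cos(θ) dθ and the radical becomes sqrt(-t**2 + 9) = 3·cos(θ) by the Pythagorean identity.
Integrate the resulting trig expression in θ, then back-substitute θ = asin(t/3), sin(θ) = t/3, cos(θ) = sqrt(-t**2 + 9)/3 (absorbing any constant into C).

t*sqrt(-t**2 + 9)/2 + 9*asin(t/3)/2 + C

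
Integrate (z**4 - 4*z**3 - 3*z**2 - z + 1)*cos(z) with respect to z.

Use integration by parts with u = z**4 - 4*z**3 - 3*z**2 - z + 1, dv = cos(z) dz, so v = sin(z).
Apply parts 4 times (tabular method): alternate signs, differentiate u down to 0, integrate dv up.

z**4*sin(z) - 4*z**3*sin(z) + 4*z**3*cos(z) - 15*z**2*sin(z) - 12*z**2*cos(z) + 23*z*sin(z) - 30*z*cos(z) + 31*sin(z) + 23*cos(z) + C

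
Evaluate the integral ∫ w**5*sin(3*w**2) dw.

Let u = w², du = 2w dw; rewrite as (1/2)∫ u^2·sin(3u) du.
Now integrate by parts 2 times.

-w**4*cos(3*w**2)/6 + w**2*sin(3*w**2)/9 + cos(3*w**2)/27 + C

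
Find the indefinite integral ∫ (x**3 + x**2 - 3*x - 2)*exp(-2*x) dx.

(-4*x**3 - 10*x**2 + 2*x + 9)*exp(-2*x)/8 + C

Use integration by parts with u = x**3 + x**2 - 3*x - 2, dv = exp(-2*x) dx, so v = -exp(-2*x)/2.
Apply parts 3 times (tabular method): alternate signs, differentiate u down to 0, integrate dv up.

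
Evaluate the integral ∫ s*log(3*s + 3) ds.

s**2*log(3*s + 3)/2 - s**2/4 + s/2 - log(s + 1)/2 + C

Use integration by parts with u = log(3*s + 3), dv = s ds.
Then du = 3/(3*s + 3) ds and v = s**2/2.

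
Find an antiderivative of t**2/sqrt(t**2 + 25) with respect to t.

Substitute t = 5·tan(θ), so dt = 5·sec(θ)^2 dθ and the radical becomes sqrt(t**2 + 25) = 5·sec(θ) by the Pythagorean identity.
Integrate the resulting trig expression in θ, then back-substitute tan(θ) = t/5, sec(θ) = sqrt(t**2 + 25)/5 (absorbing any constant into C).

t*sqrt(t**2 + 25)/2 - 25*log(t + sqrt(t**2 + 25))/2 + C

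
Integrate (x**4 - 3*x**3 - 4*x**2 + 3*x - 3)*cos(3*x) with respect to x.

Use integration by parts with u = x**4 - 3*x**3 - 4*x**2 + 3*x - 3, dv = cos(3*x) dx, so v = sin(3*x)/3.
Apply parts 4 times (tabular method): alternate signs, differentiate u down to 0, integrate dv up.

x**4*sin(3*x)/3 - x**3*sin(3*x) + 4*x**3*cos(3*x)/9 - 16*x**2*sin(3*x)/9 - x**2*cos(3*x) + 5*x*sin(3*x)/3 - 32*x*cos(3*x)/27 - 49*sin(3*x)/81 + 5*cos(3*x)/9 + C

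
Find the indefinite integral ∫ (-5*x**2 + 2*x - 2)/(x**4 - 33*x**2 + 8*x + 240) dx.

Factor the denominator: (x - 4)**2*(x + 3)*(x + 5).
Partial-fraction decomposition: 137/(162*(x + 5)) - 53/(98*(x + 3)) - 1210/(3969*(x - 4)) - 74/(63*(x - 4)**2).
Integrate each term; A/(x−a) gives A·log|x−a|; A/(x−a)² gives −A/(x−a).

-1210*log(x - 4)/3969 - 53*log(x + 3)/98 + 137*log(x + 5)/162 + 74/(63*x - 252) + C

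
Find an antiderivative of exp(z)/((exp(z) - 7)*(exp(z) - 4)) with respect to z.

log(exp(z) - 7)/3 - log(exp(z) - 4)/3 + C

Let u = e^z, du = e^z dz.
The integral becomes ∫ du/((u-4)(u-7)); decompose into partial fractions.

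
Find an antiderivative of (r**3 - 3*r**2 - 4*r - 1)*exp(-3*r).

(-9*r**3 + 18*r**2 + 48*r + 25)*exp(-3*r)/27 + C

Use integration by parts with u = r**3 - 3*r**2 - 4*r - 1, dv = exp(-3*r) dr, so v = -exp(-3*r)/3.
Apply parts 3 times (tabular method): alternate signs, differentiate u down to 0, integrate dv up.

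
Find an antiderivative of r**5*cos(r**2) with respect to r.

Let u = r², du = 2r dr; rewrite as (1/2)∫ u^2·cos(1u) du.
Now integrate by parts 2 times.

r**4*sin(r**2)/2 + r**2*cos(r**2) - sin(r**2) + C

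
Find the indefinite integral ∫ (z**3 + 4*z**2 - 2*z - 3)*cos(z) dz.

z**3*sin(z) + 4*z**2*sin(z) + 3*z**2*cos(z) - 8*z*sin(z) + 8*z*cos(z) - 11*sin(z) - 8*cos(z) + C

Use integration by parts with u = z**3 + 4*z**2 - 2*z - 3, dv = cos(z) dz, so v = sin(z).
Apply parts 3 times (tabular method): alternate signs, differentiate u down to 0, integrate dv up.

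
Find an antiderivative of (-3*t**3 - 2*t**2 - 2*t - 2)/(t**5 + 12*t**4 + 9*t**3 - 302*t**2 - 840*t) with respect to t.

Factor the denominator: t*(t - 5)*(t + 4)*(t + 6)*(t + 7).
Partial-fraction decomposition: 943/(252*(t + 7)) - 293/(66*(t + 6)) + 83/(108*(t + 4)) - 437/(5940*(t - 5)) + 1/(420*t).
Integrate each term: A/(t−a) contributes A·log|t−a|.

log(t)/420 - 437*log(t - 5)/5940 + 83*log(t + 4)/108 - 293*log(t + 6)/66 + 943*log(t + 7)/252 + C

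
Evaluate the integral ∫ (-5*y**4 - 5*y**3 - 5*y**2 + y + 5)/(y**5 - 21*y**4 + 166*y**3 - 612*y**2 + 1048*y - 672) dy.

Factor the denominator: (y - 7)*(y - 6)*(y - 4)*(y - 2)**2.
Partial-fraction decomposition: 7307/(800*(y - 2)) + 133/(40*(y - 2)**2) - 557/(8*(y - 4)) + 7729/(32*(y - 6)) - 4651/(25*(y - 7)).
Integrate each term; A/(y−a) gives A·log|y−a|; A/(y−a)² gives −A/(y−a).

-4651*log(y - 7)/25 + 7729*log(y - 6)/32 - 557*log(y - 4)/8 + 7307*log(y - 2)/800 - 133/(40*y - 80) + C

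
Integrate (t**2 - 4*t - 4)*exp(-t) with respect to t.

(-t**2 + 2*t + 6)*exp(-t) + C

Use integration by parts with u = t**2 - 4*t - 4, dv = exp(-t) dt, so v = -exp(-t).
Apply parts 2 times (tabular method): alternate signs, differentiate u down to 0, integrate dv up.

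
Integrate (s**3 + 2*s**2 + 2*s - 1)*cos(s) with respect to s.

s**3*sin(s) + 2*s**2*sin(s) + 3*s**2*cos(s) - 4*s*sin(s) + 4*s*cos(s) - 5*sin(s) - 4*cos(s) + C

Use integration by parts with u = s**3 + 2*s**2 + 2*s - 1, dv = cos(s) ds, so v = sin(s).
Apply parts 3 times (tabular method): alternate signs, differentiate u down to 0, integrate dv up.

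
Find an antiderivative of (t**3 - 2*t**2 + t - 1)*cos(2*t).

Use integration by parts with u = t**3 - 2*t**2 + t - 1, dv = cos(2*t) dt, so v = sin(2*t)/2.
Apply parts 3 times (tabular method): alternate signs, differentiate u down to 0, integrate dv up.

t**3*sin(2*t)/2 - t**2*sin(2*t) + 3*t**2*cos(2*t)/4 - t*sin(2*t)/4 - t*cos(2*t) - cos(2*t)/8 + C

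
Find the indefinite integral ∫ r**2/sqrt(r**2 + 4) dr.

r*sqrt(r**2 + 4)/2 - 2*log(r + sqrt(r**2 + 4)) + C

Substitute r = 2·tan(θ), so dr = 2·sec(θ)^2 dθ and the radical becomes sqrt(r**2 + 4) = 2·sec(θ) by the Pythagorean identity.
Integrate the resulting trig expression in θ, then back-substitute tan(θ) = r/2, sec(θ) = sqrt(r**2 + 4)/2 (absorbing any constant into C).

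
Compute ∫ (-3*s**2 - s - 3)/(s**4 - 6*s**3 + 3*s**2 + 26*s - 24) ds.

-55*log(s - 4)/18 + 33*log(s - 3)/10 - 7*log(s - 1)/18 + 13*log(s + 2)/90 + C

Factor the denominator: (s - 4)*(s - 3)*(s - 1)*(s + 2).
Partial-fraction decomposition: 13/(90*(s + 2)) - 7/(18*(s - 1)) + 33/(10*(s - 3)) - 55/(18*(s - 4)).
Integrate each term: A/(s−a) contributes A·log|s−a|.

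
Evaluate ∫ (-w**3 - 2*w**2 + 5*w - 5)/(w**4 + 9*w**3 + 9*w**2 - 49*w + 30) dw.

Factor the denominator: (w - 1)**2*(w + 5)*(w + 6).
Partial-fraction decomposition: -109/(49*(w + 6)) + 5/(4*(w + 5)) - 5/(196*(w - 1)) - 1/(14*(w - 1)**2).
Integrate each term; A/(w−a) gives A·log|w−a|; A/(w−a)² gives −A/(w−a).

-5*log(w - 1)/196 + 5*log(w + 5)/4 - 109*log(w + 6)/49 + 1/(14*w - 14) + C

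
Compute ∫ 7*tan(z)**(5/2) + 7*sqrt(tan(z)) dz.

Let u = tan(z), so du = (tan(z)**2 + 1) dz.
Rewriting, the integral becomes 7·∫ √u du = 7·(2/3)u^(3/2).
Substituting back, u = tan(z).

14*tan(z)**(3/2)/3 + C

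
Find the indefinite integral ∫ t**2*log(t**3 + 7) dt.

Let u = t**3 + 7, so du = (3*t**2) dt.
The integral becomes (1/3)·∫ log(u) du; integrate by parts with u′=log(u), dv′=du.

t**3*log(t**3 + 7)/3 - t**3/3 + 7*log(t**3 + 7)/3 + C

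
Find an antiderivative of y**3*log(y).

y**4*log(y)/4 - y**4/16 + C

Use integration by parts with u = log(y), dv = y**3 dy.
Then du = 1/y dy and v = y**4/4.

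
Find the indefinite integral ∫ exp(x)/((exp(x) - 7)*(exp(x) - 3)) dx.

log(exp(x) - 7)/4 - log(exp(x) - 3)/4 + C

Let u = e^x, du = e^x dx.
The integral becomes ∫ du/((u-3)(u-7)); decompose into partial fractions.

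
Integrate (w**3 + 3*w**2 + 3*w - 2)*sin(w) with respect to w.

-w**3*cos(w) + 3*w**2*sin(w) - 3*w**2*cos(w) + 6*w*sin(w) + 3*w*cos(w) - 3*sin(w) + 8*cos(w) + C

Use integration by parts with u = w**3 + 3*w**2 + 3*w - 2, dv = sin(w) dw, so v = -cos(w).
Apply parts 3 times (tabular method): alternate signs, differentiate u down to 0, integrate dv up.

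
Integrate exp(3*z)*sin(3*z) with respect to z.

exp(3*z)*sin(3*z)/6 - exp(3*z)*cos(3*z)/6 + C

Let I denote the integral. Integrate by parts with u = sin(3*z), dv = exp(3*z) dz, so v = exp(3*z)/3: I = exp(3*z)*sin(3*z)/3 − ∫ exp(3*z)*cos(3*z) dz.
Apply parts again with u = cos(3*z), dv = exp(3*z) dz: ∫ exp(3*z)*cos(3*z) dz = exp(3*z)*cos(3*z)/3 + I. Substituting back brings back I: I = exp(3*z)*sin(3*z)/3 - exp(3*z)*cos(3*z)/3 − I.
Solving for I: (1 + 1)·I equals the remaining terms, so I = (1/2)·(exp(3*z)*sin(3*z)/3 - exp(3*z)*cos(3*z)/3).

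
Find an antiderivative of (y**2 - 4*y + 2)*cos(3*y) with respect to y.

y**2*sin(3*y)/3 - 4*y*sin(3*y)/3 + 2*y*cos(3*y)/9 + 16*sin(3*y)/27 - 4*cos(3*y)/9 + C

Use integration by parts with u = y**2 - 4*y + 2, dv = cos(3*y) dy, so v = sin(3*y)/3.
Apply parts 2 times (tabular method): alternate signs, differentiate u down to 0, integrate dv up.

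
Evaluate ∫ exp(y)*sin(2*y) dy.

Let I denote the integral. Integrate by parts with u = sin(2*y), dv = exp(y) dy, so v = exp(y): I = exp(y)*sin(2*y) − 2·∫ exp(y)*cos(2*y) dy.
Apply parts again with u = cos(2*y), dv = exp(y) dy: ∫ exp(y)*cos(2*y) dy = exp(y)*cos(2*y) + 2·I. Substituting back brings back I: I = exp(y)*sin(2*y) - 2*exp(y)*cos(2*y) − 4·I.
Solving for I: (1 + 4)·I equals the remaining terms, so I = (1/5)·(exp(y)*sin(2*y) - 2*exp(y)*cos(2*y)).

exp(y)*sin(2*y)/5 - 2*exp(y)*cos(2*y)/5 + C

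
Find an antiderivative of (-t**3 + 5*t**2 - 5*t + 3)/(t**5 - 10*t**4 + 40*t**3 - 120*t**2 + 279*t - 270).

Factor the denominator: (t - 5)*(t - 3)*(t - 2)*(t**2 + 9).
Partial-fraction decomposition: (97*t - 144)/(663*(t**2 + 9)) + 5/(39*(t - 2)) - 1/(6*(t - 3)) - 11/(102*(t - 5)).
Integrate each term; A/(t−a) gives A·log|t−a|; the (Bt+D)/(t²+p²) term gives a log and an atan.

-11*log(t - 5)/102 - log(t - 3)/6 + 5*log(t - 2)/39 + 97*log(t**2 + 9)/1326 - 16*atan(t/3)/221 + C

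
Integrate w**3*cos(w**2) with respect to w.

w**2*sin(w**2)/2 + cos(w**2)/2 + C

Let u = w², du = 2w dw; rewrite as (1/2)∫ u^1·cos(1u) du.
Now integrate by parts 1 time.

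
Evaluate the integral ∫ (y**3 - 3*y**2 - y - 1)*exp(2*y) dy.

(4*y**3 - 18*y**2 + 14*y - 11)*exp(2*y)/8 + C

Use integration by parts with u = y**3 - 3*y**2 - y - 1, dv = exp(2*y) dy, so v = exp(2*y)/2.
Apply parts 3 times (tabular method): alternate signs, differentiate u down to 0, integrate dv up.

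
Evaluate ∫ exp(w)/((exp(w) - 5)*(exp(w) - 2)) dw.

log(exp(w) - 5)/3 - log(exp(w) - 2)/3 + C

Let u = e^w, du = e^w dw.
The integral becomes ∫ du/((u-5)(u-2)); decompose into partial fractions.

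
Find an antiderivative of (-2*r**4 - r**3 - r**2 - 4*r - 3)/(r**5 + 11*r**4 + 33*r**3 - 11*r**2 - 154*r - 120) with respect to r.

Factor the denominator: (r - 2)*(r + 1)*(r + 3)*(r + 4)*(r + 5).
Partial-fraction decomposition: -1133/(56*(r + 5)) + 451/(18*(r + 4)) - 27/(4*(r + 3)) + 1/(72*(r + 1)) - 11/(126*(r - 2)).
Integrate each term: A/(r−a) contributes A·log|r−a|.

-11*log(r - 2)/126 + log(r + 1)/72 - 27*log(r + 3)/4 + 451*log(r + 4)/18 - 1133*log(r + 5)/56 + C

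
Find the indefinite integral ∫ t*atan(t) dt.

Use integration by parts with u = arctan(t), dv = t dt.
Then du = 1/(t**2 + 1) dt.

t**2*atan(t)/2 - t/2 + atan(t)/2 + C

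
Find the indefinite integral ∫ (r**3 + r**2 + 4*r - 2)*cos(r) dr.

Use integration by parts with u = r**3 + r**2 + 4*r - 2, dv = cos(r) dr, so v = sin(r).
Apply parts 3 times (tabular method): alternate signs, differentiate u down to 0, integrate dv up.

r**3*sin(r) + r**2*sin(r) + 3*r**2*cos(r) - 2*r*sin(r) + 2*r*cos(r) - 4*sin(r) - 2*cos(r) + C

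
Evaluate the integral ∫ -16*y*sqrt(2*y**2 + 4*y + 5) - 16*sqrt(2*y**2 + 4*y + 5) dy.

-8*(2*y**2 + 4*y + 5)**(3/2)/3 + C

Let u = 2*y**2 + 4*y + 5, so du = (4*y + 4) dy.
Rewriting, the integral becomes -4·∫ √u du = -4·(2/3)u^(3/2).
Substituting back, u = 2*y**2 + 4*y + 5.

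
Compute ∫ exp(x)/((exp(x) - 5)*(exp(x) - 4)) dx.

Let u = e^x, du = e^x dx.
The integral becomes ∫ du/((u-4)(u-5)); decompose into partial fractions.

log(exp(x) - 5) - log(exp(x) - 4) + C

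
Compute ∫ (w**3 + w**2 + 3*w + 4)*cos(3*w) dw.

Use integration by parts with u = w**3 + w**2 + 3*w + 4, dv = cos(3*w) dw, so v = sin(3*w)/3.
Apply parts 3 times (tabular method): alternate signs, differentiate u down to 0, integrate dv up.

w**3*sin(3*w)/3 + w**2*sin(3*w)/3 + w**2*cos(3*w)/3 + 7*w*sin(3*w)/9 + 2*w*cos(3*w)/9 + 34*sin(3*w)/27 + 7*cos(3*w)/27 + C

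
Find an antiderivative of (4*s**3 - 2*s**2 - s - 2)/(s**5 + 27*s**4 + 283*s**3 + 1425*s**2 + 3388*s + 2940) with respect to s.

-2*log(s + 2)/15 + 547*log(s + 5)/12 - 233*log(s + 6) + 3751*log(s + 7)/20 - 293/(2*s + 14) + C

Factor the denominator: (s + 2)*(s + 5)*(s + 6)*(s + 7)**2.
Partial-fraction decomposition: 3751/(20*(s + 7)) + 293/(2*(s + 7)**2) - 233/(s + 6) + 547/(12*(s + 5)) - 2/(15*(s + 2)).
Integrate each term; A/(s−a) gives A·log|s−a|; A/(s−a)² gives −A/(s−a).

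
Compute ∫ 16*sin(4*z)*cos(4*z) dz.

Let u = cos(4*z), so du = (-4*sin(4*z)) dz.
Rewriting, the integral becomes -4·∫ u^1 du = -4·u^2/2.
Substituting back, u = cos(4*z).

-2*cos(4*z)**2 + C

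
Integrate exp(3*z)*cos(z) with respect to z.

Let I denote the integral. Integrate by parts with u = cos(z), dv = exp(3*z) dz, so v = exp(3*z)/3: I = exp(3*z)*cos(z)/3 + (1/3)·∫ exp(3*z)*sin(z) dz.
Apply parts again with u = sin(z), dv = exp(3*z) dz: ∫ exp(3*z)*sin(z) dz = exp(3*z)*sin(z)/3 − (1/3)·I. Substituting back brings back I: I = exp(3*z)*sin(z)/9 + exp(3*z)*cos(z)/3 − (1/9)·I.
Solving for I: (1 + 1/9)·I equals the remaining terms, so I = (9/10)·(exp(3*z)*sin(z)/9 + exp(3*z)*cos(z)/3).

exp(3*z)*sin(z)/10 + 3*exp(3*z)*cos(z)/10 + C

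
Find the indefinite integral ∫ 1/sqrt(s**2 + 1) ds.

log(s + sqrt(s**2 + 1)) + C

Substitute s = tan(θ), so ds = sec(θ)^2 dθ and the radical becomes sqrt(s**2 + 1) = sec(θ) by the Pythagorean identity.
Integrate the resulting trig expression in θ, then back-substitute tan(θ) = s, sec(θ) = sqrt(s**2 + 1) (absorbing any constant into C).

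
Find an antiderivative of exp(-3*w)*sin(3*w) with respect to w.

-exp(-3*w)*sin(3*w)/6 - exp(-3*w)*cos(3*w)/6 + C

Let I denote the integral. Integrate by parts with u = sin(3*w), dv = exp(-3*w) dw, so v = -exp(-3*w)/3: I = -exp(-3*w)*sin(3*w)/3 + ∫ exp(-3*w)*cos(3*w) dw.
Apply parts again with u = cos(3*w), dv = exp(-3*w) dw: ∫ exp(-3*w)*cos(3*w) dw = -exp(-3*w)*cos(3*w)/3 − I. Substituting back brings back I: I = -exp(-3*w)*sin(3*w)/3 - exp(-3*w)*cos(3*w)/3 − I.
Solving for I: (1 + 1)·I equals the remaining terms, so I = (1/2)·(-exp(-3*w)*sin(3*w)/3 - exp(-3*w)*cos(3*w)/3).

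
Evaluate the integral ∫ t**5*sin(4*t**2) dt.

-t**4*cos(4*t**2)/8 + t**2*sin(4*t**2)/16 + cos(4*t**2)/64 + C

Let u = t², du = 2t dt; rewrite as (1/2)∫ u^2·sin(4u) du.
Now integrate by parts 2 times.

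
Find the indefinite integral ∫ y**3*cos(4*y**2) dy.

Let u = y², du = 2y dy; rewrite as (1/2)∫ u^1·cos(4u) du.
Now integrate by parts 1 time.

y**2*sin(4*y**2)/8 + cos(4*y**2)/32 + C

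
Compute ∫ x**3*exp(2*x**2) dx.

Let u = x², du = 2x dx; rewrite as (1/2)∫ u^1·exp(2u) du.
Now integrate by parts 1 time.

(2*x**2 - 1)*exp(2*x**2)/8 + C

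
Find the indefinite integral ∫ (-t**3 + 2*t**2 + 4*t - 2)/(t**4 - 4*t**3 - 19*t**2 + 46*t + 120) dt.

-57*log(t - 5)/56 + 3*log(t - 4)/7 + log(t + 2)/7 - 31*log(t + 3)/56 + C

Factor the denominator: (t - 5)*(t - 4)*(t + 2)*(t + 3).
Partial-fraction decomposition: -31/(56*(t + 3)) + 1/(7*(t + 2)) + 3/(7*(t - 4)) - 57/(56*(t - 5)).
Integrate each term: A/(t−a) contributes A·log|t−a|.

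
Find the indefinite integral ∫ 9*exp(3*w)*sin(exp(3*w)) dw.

Let u = exp(3*w), so du = (3*exp(3*w)) dw.
Rewriting, the integral becomes 3·∫ sin(u) du = 3·-cos(u).
Substituting back, u = exp(3*w).

-3*cos(exp(3*w)) + C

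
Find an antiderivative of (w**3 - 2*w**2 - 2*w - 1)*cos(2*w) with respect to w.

w**3*sin(2*w)/2 - w**2*sin(2*w) + 3*w**2*cos(2*w)/4 - 7*w*sin(2*w)/4 - w*cos(2*w) - 7*cos(2*w)/8 + C

Use integration by parts with u = w**3 - 2*w**2 - 2*w - 1, dv = cos(2*w) dw, so v = sin(2*w)/2.
Apply parts 3 times (tabular method): alternate signs, differentiate u down to 0, integrate dv up.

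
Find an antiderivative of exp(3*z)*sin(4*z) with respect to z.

3*exp(3*z)*sin(4*z)/25 - 4*exp(3*z)*cos(4*z)/25 + C

Let I denote the integral. Integrate by parts with u = sin(4*z), dv = exp(3*z) dz, so v = exp(3*z)/3: I = exp(3*z)*sin(4*z)/3 − (4/3)·∫ exp(3*z)*cos(4*z) dz.
Apply parts again with u = cos(4*z), dv = exp(3*z) dz: ∫ exp(3*z)*cos(4*z) dz = exp(3*z)*cos(4*z)/3 + (4/3)·I. Substituting back brings back I: I = exp(3*z)*sin(4*z)/3 - 4*exp(3*z)*cos(4*z)/9 − (16/9)·I.
Solving for I: (1 + 16/9)·I equals the remaining terms, so I = (9/25)·(exp(3*z)*sin(4*z)/3 - 4*exp(3*z)*cos(4*z)/9).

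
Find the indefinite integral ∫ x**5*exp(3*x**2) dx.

Let u = x², du = 2x dx; rewrite as (1/2)∫ u^2·exp(3u) du.
Now integrate by parts 2 times.

(9*x**4 - 6*x**2 + 2)*exp(3*x**2)/54 + C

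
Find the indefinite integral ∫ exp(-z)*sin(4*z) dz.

Let I denote the integral. Integrate by parts with u = sin(4*z), dv = exp(-z) dz, so v = -exp(-z): I = -exp(-z)*sin(4*z) + 4·∫ exp(-z)*cos(4*z) dz.
Apply parts again with u = cos(4*z), dv = exp(-z) dz: ∫ exp(-z)*cos(4*z) dz = -exp(-z)*cos(4*z) − 4·I. Substituting back brings back I: I = -exp(-z)*sin(4*z) - 4*exp(-z)*cos(4*z) − 16·I.
Solving for I: (1 + 16)·I equals the remaining terms, so I = (1/17)·(-exp(-z)*sin(4*z) - 4*exp(-z)*cos(4*z)).

-exp(-z)*sin(4*z)/17 - 4*exp(-z)*cos(4*z)/17 + C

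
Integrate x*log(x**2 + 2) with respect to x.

x**2*log(x**2 + 2)/2 - x**2/2 + log(x**2 + 2) + C

Let u = x**2 + 2, so du = (2*x) dx.
The integral becomes (1/2)·∫ log(u) du; integrate by parts with u′=log(u), dv′=du.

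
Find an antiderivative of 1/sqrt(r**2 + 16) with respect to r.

Substitute r = 4·tan(θ), so dr = 4·sec(θ)^2 dθ and the radical becomes sqrt(r**2 + 16) = 4·sec(θ) by the Pythagorean identity.
Integrate the resulting trig expression in θ, then back-substitute tan(θ) = r/4, sec(θ) = sqrt(r**2 + 16)/4 (absorbing any constant into C).

log(r + sqrt(r**2 + 16)) + C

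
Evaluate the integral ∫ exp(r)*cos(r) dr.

exp(r)*sin(r)/2 + exp(r)*cos(r)/2 + C

Let I denote the integral. Integrate by parts with u = cos(r), dv = exp(r) dr, so v = exp(r): I = exp(r)*cos(r) + ∫ exp(r)*sin(r) dr.
Apply parts again with u = sin(r), dv = exp(r) dr: ∫ exp(r)*sin(r) dr = exp(r)*sin(r) − I. Substituting back brings back I: I = exp(r)*sin(r) + exp(r)*cos(r) − I.
Solving for I: (1 + 1)·I equals the remaining terms, so I = (1/2)·(exp(r)*sin(r) + exp(r)*cos(r)).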